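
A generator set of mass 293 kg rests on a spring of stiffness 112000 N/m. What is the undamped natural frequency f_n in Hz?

ω_n = √(k/m) = √(112000/293) = √382.3 = 19.55 rad/s.
f_n = ω_n/(2π) = 19.55/6.283 = 3.112 Hz.

3.11 Hz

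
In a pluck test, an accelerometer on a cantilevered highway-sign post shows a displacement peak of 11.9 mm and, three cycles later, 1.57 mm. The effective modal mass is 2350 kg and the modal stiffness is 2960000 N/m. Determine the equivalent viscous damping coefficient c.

Logarithmic decrement δ = (1/n)·ln(x₀/x_n) = (1/3)·ln(11.9/1.57) = (1/3)·ln(7.580) = 0.6752.
ζ = δ/√(4π² + δ²) = 0.6752/√(39.48 + 0.456) = 0.6752/6.319 = 0.1068.
c = ζ · 2√(km) = 0.1068 × 2√(2960000 × 2350) = 0.1068 × 166800 = 17820 N·s/m.

17800 N·s/m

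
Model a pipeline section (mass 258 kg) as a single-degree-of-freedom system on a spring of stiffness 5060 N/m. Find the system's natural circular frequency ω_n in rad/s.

ω_n = √(k/m) = √(5060/258) = √19.61 = 4.429 rad/s.

4.43 rad/s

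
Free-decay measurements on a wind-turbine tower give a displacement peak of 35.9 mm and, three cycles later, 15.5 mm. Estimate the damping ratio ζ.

0.0445

Logarithmic decrement δ = (1/n)·ln(x₀/x_n) = (1/3)·ln(35.9/15.5) = (1/3)·ln(2.316) = 0.2800.
ζ = δ/√(4π² + δ²) = 0.2800/√(39.48 + 0.0784) = 0.2800/6.289 = 0.04451.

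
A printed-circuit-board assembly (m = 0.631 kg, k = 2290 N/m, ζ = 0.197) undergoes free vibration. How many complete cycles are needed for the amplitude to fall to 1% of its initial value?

4 cycles

Logarithmic decrement δ = 2πζ/√(1 − ζ²) = 2π × 0.1970/√(1 − 0.0388) = 1.263.
x_n/x₀ = e^(−nδ) ≤ 0.01; take ln: n ≥ ln(1/0.01)/δ = 4.605/1.263 = 3.648.
So 4 complete cycles are required.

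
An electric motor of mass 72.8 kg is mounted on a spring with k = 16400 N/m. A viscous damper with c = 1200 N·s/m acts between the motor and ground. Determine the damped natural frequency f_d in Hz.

2.00 Hz

ω_n = √(k/m) = √(16400/72.8) = 15.01 rad/s.
Critical damping c_c = 2√(k·m) = 2√(16400 × 72.8) = 2185 N·s/m, so ζ = c/c_c = 1200/2185 = 0.5491.
ω_d = ω_n√(1 − ζ²) = 15.01 × √(1 − 0.302) = 12.54 rad/s.
f_d = ω_d/(2π) = 1.996 Hz.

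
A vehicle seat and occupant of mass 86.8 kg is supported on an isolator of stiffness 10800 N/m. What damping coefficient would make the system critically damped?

1940 N·s/m

c_c = 2√(k·m) = 2√(10800 × 86.8) = 2 × 968.2 = 1936 N·s/m.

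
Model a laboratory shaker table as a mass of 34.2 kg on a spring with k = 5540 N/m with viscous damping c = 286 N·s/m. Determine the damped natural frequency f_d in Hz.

1.91 Hz

ω_n = √(k/m) = √(5540/34.2) = 12.73 rad/s.
Critical damping c_c = 2√(k·m) = 2√(5540 × 34.2) = 870.6 N·s/m, so ζ = c/c_c = 286/870.6 = 0.3285.
ω_d = ω_n√(1 − ζ²) = 12.73 × √(1 − 0.108) = 12.02 rad/s.
f_d = ω_d/(2π) = 1.913 Hz.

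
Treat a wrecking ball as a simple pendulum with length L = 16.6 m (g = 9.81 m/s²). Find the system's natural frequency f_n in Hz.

0.122 Hz

For a simple pendulum ω_n = √(g/L) = √(9.81/16.6) = √0.5910 = 0.7687 rad/s.
f_n = ω_n/(2π) = 0.7687/6.283 = 0.1223 Hz.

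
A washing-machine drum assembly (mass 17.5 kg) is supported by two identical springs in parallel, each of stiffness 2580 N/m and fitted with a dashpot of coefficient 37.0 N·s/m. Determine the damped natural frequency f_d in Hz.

Parallel springs add: k_eq = 2 × 2580 = 5160 N/m.
ω_n = √(k_eq/m) = √(5160/17.5) = 17.17 rad/s.
Critical damping c_c = 2√(k_eq·m) = 2√(5160 × 17.5) = 601.0 N·s/m, so ζ = c/c_c = 37.0/601.0 = 0.06156.
ω_d = ω_n√(1 − ζ²) = 17.17 × √(1 − 0.00379) = 17.14 rad/s.
f_d = ω_d/(2π) = 2.728 Hz.

2.73 Hz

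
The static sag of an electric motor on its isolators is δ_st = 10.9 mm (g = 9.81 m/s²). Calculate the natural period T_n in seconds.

ω_n = √(g/δ_st) = √(9.81/0.0109) = √900.0 = 30.00 rad/s.
T_n = 2π/ω_n = 6.283/30.00 = 0.2094 s.

0.209 s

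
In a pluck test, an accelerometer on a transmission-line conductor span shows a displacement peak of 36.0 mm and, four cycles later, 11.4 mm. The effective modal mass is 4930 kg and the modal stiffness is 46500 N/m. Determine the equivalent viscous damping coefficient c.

Logarithmic decrement δ = (1/n)·ln(x₀/x_n) = (1/4)·ln(36.0/11.4) = (1/4)·ln(3.158) = 0.2875.
ζ = δ/√(4π² + δ²) = 0.2875/√(39.48 + 0.0826) = 0.2875/6.290 = 0.04571.
c = ζ · 2√(km) = 0.04571 × 2√(46500 × 4930) = 0.04571 × 30280 = 1384 N·s/m.

1380 N·s/m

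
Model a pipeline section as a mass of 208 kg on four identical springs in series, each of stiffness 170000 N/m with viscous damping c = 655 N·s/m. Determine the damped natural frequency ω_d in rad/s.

Series springs: 1/k_eq = 4/170000, so k_eq = 170000/4 = 42500 N/m.
ω_n = √(k_eq/m) = √(42500/208) = 14.29 rad/s.
Critical damping c_c = 2√(k_eq·m) = 2√(42500 × 208) = 5946 N·s/m, so ζ = c/c_c = 655/5946 = 0.1102.
ω_d = ω_n√(1 − ζ²) = 14.29 × √(1 − 0.0121) = 14.21 rad/s.

14.2 rad/s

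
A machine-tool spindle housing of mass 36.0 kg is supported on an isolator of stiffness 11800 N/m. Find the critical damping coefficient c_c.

1300 N·s/m

c_c = 2√(k·m) = 2√(11800 × 36.0) = 2 × 651.8 = 1304 N·s/m.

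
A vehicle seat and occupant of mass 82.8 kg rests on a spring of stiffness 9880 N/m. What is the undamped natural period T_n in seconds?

0.575 s

ω_n = √(k/m) = √(9880/82.8) = √119.3 = 10.92 rad/s.
T_n = 2π/ω_n = 6.283/10.92 = 0.5752 s.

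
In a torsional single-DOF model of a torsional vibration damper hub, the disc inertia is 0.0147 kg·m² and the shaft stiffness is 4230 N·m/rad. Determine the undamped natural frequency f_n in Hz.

ω_n = √(k_t/J) = √(4230/0.0147) = √287800 = 536.4 rad/s.
f_n = ω_n/(2π) = 536.4/6.283 = 85.38 Hz.

85.4 Hz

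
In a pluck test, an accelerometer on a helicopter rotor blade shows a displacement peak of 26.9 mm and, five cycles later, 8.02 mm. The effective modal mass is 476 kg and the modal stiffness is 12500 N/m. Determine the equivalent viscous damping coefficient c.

Logarithmic decrement δ = (1/n)·ln(x₀/x_n) = (1/5)·ln(26.9/8.02) = (1/5)·ln(3.354) = 0.2420.
ζ = δ/√(4π² + δ²) = 0.2420/√(39.48 + 0.0586) = 0.2420/6.288 = 0.03849.
c = ζ · 2√(km) = 0.03849 × 2√(12500 × 476) = 0.03849 × 4879 = 187.8 N·s/m.

188 N·s/m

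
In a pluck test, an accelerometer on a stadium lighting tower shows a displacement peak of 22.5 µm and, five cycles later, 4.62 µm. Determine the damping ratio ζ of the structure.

0.0503

Logarithmic decrement δ = (1/n)·ln(x₀/x_n) = (1/5)·ln(22.5/4.62) = (1/5)·ln(4.870) = 0.3166.
ζ = δ/√(4π² + δ²) = 0.3166/√(39.48 + 0.100) = 0.3166/6.291 = 0.05033.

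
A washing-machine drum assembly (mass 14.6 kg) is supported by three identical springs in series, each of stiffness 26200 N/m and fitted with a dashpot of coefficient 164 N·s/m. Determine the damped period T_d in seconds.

0.264 s

Series springs: 1/k_eq = 3/26200, so k_eq = 26200/3 = 8733 N/m.
ω_n = √(k_eq/m) = √(8733/14.6) = 24.46 rad/s.
Critical damping c_c = 2√(k_eq·m) = 2√(8733 × 14.6) = 714.2 N·s/m, so ζ = c/c_c = 164/714.2 = 0.2296.
ω_d = ω_n√(1 − ζ²) = 24.46 × √(1 − 0.0527) = 23.80 rad/s.
T_d = 2π/ω_d = 0.2640 s.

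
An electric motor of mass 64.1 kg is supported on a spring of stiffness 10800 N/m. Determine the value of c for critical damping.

1660 N·s/m

c_c = 2√(k·m) = 2√(10800 × 64.1) = 2 × 832.0 = 1664 N·s/m.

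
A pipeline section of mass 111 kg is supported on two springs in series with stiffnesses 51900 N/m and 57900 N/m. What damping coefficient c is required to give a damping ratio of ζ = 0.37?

1290 N·s/m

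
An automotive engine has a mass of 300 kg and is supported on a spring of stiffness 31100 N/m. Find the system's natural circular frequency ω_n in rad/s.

ω_n = √(k/m) = √(31100/300) = √103.7 = 10.18 rad/s.

10.2 rad/s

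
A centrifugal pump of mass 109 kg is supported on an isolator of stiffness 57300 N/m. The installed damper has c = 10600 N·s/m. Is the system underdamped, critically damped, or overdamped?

overdamped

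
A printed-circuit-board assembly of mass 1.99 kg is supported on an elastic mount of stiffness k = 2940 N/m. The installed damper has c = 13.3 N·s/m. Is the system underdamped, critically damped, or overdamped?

underdamped

c_c = 2√(k·m) = 153.0 N·s/m; ζ = c/c_c = 13.3/153.0 = 0.0869.
Since ζ < 1 the system is underdamped.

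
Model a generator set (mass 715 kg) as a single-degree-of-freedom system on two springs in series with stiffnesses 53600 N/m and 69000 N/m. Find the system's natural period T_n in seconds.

0.967 s

Series springs: 1/k_eq = 1/53600 + 1/69000 = 3.315×10^-5, so k_eq = 30170 N/m.
ω_n = √(k_eq/m) = √(30170/715) = √42.19 = 6.495 rad/s.
T_n = 2π/ω_n = 6.283/6.495 = 0.9673 s.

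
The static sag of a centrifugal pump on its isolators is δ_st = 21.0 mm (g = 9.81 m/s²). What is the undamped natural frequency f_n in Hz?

ω_n = √(g/δ_st) = √(9.81/0.0210) = √467.1 = 21.61 rad/s.
f_n = ω_n/(2π) = 21.61/6.283 = 3.440 Hz.

3.44 Hz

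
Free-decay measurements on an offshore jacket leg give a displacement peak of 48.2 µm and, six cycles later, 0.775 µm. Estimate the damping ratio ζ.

Logarithmic decrement δ = (1/n)·ln(x₀/x_n) = (1/6)·ln(48.2/0.775) = (1/6)·ln(62.19) = 0.6884.
ζ = δ/√(4π² + δ²) = 0.6884/√(39.48 + 0.474) = 0.6884/6.321 = 0.1089.

0.109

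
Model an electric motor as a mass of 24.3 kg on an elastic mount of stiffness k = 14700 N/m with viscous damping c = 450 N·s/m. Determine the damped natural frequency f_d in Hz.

ω_n = √(k/m) = √(14700/24.3) = 24.60 rad/s.
Critical damping c_c = 2√(k·m) = 2√(14700 × 24.3) = 1195 N·s/m, so ζ = c/c_c = 450/1195 = 0.3765.
ω_d = ω_n√(1 − ζ²) = 24.60 × √(1 − 0.142) = 22.79 rad/s.
f_d = ω_d/(2π) = 3.627 Hz.

3.63 Hz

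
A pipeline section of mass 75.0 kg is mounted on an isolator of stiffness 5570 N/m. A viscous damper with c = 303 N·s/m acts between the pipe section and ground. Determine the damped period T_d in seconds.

0.750 s

ω_n = √(k/m) = √(5570/75.0) = 8.618 rad/s.
Critical damping c_c = 2√(k·m) = 2√(5570 × 75.0) = 1293 N·s/m, so ζ = c/c_c = 303/1293 = 0.2344.
ω_d = ω_n√(1 − ζ²) = 8.618 × √(1 − 0.0549) = 8.378 rad/s.
T_d = 2π/ω_d = 0.7500 s.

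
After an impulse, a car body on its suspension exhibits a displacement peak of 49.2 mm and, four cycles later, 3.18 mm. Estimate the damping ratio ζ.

0.108

Logarithmic decrement δ = (1/n)·ln(x₀/x_n) = (1/4)·ln(49.2/3.18) = (1/4)·ln(15.47) = 0.6848.
ζ = δ/√(4π² + δ²) = 0.6848/√(39.48 + 0.469) = 0.6848/6.320 = 0.1083.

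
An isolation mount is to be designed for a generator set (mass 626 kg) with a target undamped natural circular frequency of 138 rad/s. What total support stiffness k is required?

11900000 N/m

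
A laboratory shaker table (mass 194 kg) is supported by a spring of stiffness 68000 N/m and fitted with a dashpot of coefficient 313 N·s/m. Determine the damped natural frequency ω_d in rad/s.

ω_n = √(k/m) = √(68000/194) = 18.72 rad/s.
Critical damping c_c = 2√(k·m) = 2√(68000 × 194) = 7264 N·s/m, so ζ = c/c_c = 313/7264 = 0.04309.
ω_d = ω_n√(1 − ζ²) = 18.72 × √(1 − 0.00186) = 18.70 rad/s.

18.7 rad/s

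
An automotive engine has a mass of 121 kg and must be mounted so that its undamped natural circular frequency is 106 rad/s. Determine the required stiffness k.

k = m·ω_n² = 121 × 106.0² = 121 × 11240 = 1360000 N/m.

1360000 N/m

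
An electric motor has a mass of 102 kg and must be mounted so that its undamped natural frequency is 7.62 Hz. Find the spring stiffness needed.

234000 N/m

ω_n = 2πf_n = 2π × 7.62 = 47.88 rad/s.
k = m·ω_n² = 102 × 47.88² = 102 × 2292 = 233800 N/m.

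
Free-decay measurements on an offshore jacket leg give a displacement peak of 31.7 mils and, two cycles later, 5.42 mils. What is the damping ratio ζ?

0.139

Logarithmic decrement δ = (1/n)·ln(x₀/x_n) = (1/2)·ln(31.7/5.42) = (1/2)·ln(5.849) = 0.8831.
ζ = δ/√(4π² + δ²) = 0.8831/√(39.48 + 0.780) = 0.8831/6.345 = 0.1392.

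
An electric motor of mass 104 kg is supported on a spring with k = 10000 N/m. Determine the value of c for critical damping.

2040 N·s/m

c_c = 2√(k·m) = 2√(10000 × 104) = 2 × 1020 = 2040 N·s/m.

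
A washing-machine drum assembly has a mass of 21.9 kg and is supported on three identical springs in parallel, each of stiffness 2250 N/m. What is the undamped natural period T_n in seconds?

0.358 s

Parallel springs add: k_eq = 3 × 2250 = 6750 N/m.
ω_n = √(k_eq/m) = √(6750/21.9) = √308.2 = 17.56 rad/s.
T_n = 2π/ω_n = 6.283/17.56 = 0.3579 s.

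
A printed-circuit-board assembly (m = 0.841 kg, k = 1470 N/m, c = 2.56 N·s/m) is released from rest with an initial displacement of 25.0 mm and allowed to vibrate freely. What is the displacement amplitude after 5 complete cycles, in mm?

ζ = c/(2√(km)) = 2.56/(2√(1470 × 0.841)) = 2.56/70.32 = 0.03640.
Logarithmic decrement δ = 2πζ/√(1 − ζ²) = 2π × 0.03640/√(1 − 0.00133) = 0.2289.
After n cycles, x_n/x₀ = e^(−nδ), so x_5 = 25.0 × e^(−5 × 0.2289) = 25.0 × 0.3184 = 7.960 mm.

7.96 mm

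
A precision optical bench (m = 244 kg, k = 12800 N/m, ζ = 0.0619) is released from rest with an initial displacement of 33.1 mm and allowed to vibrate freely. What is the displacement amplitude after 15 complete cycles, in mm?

Logarithmic decrement δ = 2πζ/√(1 − ζ²) = 2π × 0.06190/√(1 − 0.00383) = 0.3897.
After n cycles, x_n/x₀ = e^(−nδ), so x_15 = 33.1 × e^(−15 × 0.3897) = 33.1 × 0.002894 = 0.09579 mm.

0.0958 mm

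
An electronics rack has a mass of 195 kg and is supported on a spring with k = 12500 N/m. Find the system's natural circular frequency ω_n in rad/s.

ω_n = √(k/m) = √(12500/195) = √64.10 = 8.006 rad/s.

8.01 rad/s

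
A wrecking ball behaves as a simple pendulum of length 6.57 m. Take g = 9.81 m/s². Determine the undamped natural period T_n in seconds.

5.14 s

For a simple pendulum ω_n = √(g/L) = √(9.81/6.57) = √1.493 = 1.222 rad/s.
T_n = 2π/ω_n = 6.283/1.222 = 5.142 s.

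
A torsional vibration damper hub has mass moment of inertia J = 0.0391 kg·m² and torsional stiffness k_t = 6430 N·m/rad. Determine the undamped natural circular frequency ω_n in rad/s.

ω_n = √(k_t/J) = √(6430/0.0391) = √164500 = 405.5 rad/s.

406 rad/s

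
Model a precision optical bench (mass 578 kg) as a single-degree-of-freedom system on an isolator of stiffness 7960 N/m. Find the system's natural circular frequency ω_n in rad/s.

3.71 rad/s

ω_n = √(k/m) = √(7960/578) = √13.77 = 3.711 rad/s.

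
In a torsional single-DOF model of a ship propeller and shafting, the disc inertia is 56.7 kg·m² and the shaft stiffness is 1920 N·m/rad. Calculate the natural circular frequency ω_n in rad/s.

ω_n = √(k_t/J) = √(1920/56.7) = √33.86 = 5.819 rad/s.

5.82 rad/s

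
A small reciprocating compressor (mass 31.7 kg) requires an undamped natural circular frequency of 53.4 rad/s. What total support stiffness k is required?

k = m·ω_n² = 31.7 × 53.40² = 31.7 × 2852 = 90390 N/m.

90400 N/m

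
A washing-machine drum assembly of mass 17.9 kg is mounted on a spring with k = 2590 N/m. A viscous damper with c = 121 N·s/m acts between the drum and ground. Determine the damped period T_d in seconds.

ω_n = √(k/m) = √(2590/17.9) = 12.03 rad/s.
Critical damping c_c = 2√(k·m) = 2√(2590 × 17.9) = 430.6 N·s/m, so ζ = c/c_c = 121/430.6 = 0.2810.
ω_d = ω_n√(1 − ζ²) = 12.03 × √(1 − 0.0790) = 11.54 rad/s.
T_d = 2π/ω_d = 0.5443 s.

0.544 s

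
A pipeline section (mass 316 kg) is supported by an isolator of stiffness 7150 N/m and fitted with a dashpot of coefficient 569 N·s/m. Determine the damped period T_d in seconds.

1.35 s

ω_n = √(k/m) = √(7150/316) = 4.757 rad/s.
Critical damping c_c = 2√(k·m) = 2√(7150 × 316) = 3006 N·s/m, so ζ = c/c_c = 569/3006 = 0.1893.
ω_d = ω_n√(1 − ζ²) = 4.757 × √(1 − 0.0358) = 4.671 rad/s.
T_d = 2π/ω_d = 1.345 s.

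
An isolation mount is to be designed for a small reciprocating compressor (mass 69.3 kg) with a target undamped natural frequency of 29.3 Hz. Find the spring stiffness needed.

2350000 N/m

ω_n = 2πf_n = 2π × 29.3 = 184.1 rad/s.
k = m·ω_n² = 69.3 × 184.1² = 69.3 × 33890 = 2349000 N/m.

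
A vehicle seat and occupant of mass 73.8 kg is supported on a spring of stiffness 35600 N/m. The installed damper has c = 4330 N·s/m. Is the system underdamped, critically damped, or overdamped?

c_c = 2√(k·m) = 3242 N·s/m; ζ = c/c_c = 4330/3242 = 1.34.
Since ζ > 1 the system is overdamped.

overdamped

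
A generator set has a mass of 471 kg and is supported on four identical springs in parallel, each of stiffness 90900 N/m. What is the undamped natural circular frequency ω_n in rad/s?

27.8 rad/s

Parallel springs add: k_eq = 4 × 90900 = 363600 N/m.
ω_n = √(k_eq/m) = √(363600/471) = √772.0 = 27.78 rad/s.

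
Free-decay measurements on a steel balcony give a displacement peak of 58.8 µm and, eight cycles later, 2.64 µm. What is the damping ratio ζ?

Logarithmic decrement δ = (1/n)·ln(x₀/x_n) = (1/8)·ln(58.8/2.64) = (1/8)·ln(22.27) = 0.3879.
ζ = δ/√(4π² + δ²) = 0.3879/√(39.48 + 0.150) = 0.3879/6.295 = 0.06162.

0.0616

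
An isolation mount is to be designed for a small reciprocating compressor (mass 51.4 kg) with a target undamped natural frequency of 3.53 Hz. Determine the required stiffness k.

25300 N/m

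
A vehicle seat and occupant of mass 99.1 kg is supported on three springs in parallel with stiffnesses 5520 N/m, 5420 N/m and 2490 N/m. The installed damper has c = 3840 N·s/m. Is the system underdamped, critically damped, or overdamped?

overdamped

Parallel springs add: k_eq = 5520 + 5420 + 2490 = 13430 N/m.
c_c = 2√(k_eq·m) = 2307 N·s/m; ζ = c/c_c = 3840/2307 = 1.66.
Since ζ > 1 the system is overdamped.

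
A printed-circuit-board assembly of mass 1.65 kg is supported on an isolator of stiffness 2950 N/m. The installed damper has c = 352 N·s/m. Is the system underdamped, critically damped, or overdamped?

overdamped

c_c = 2√(k·m) = 139.5 N·s/m; ζ = c/c_c = 352/139.5 = 2.52.
Since ζ > 1 the system is overdamped.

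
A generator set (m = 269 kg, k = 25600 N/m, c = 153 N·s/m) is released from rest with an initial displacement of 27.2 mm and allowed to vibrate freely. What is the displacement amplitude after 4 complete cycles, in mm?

13.1 mm

ζ = c/(2√(km)) = 153/(2√(25600 × 269)) = 153/5248 = 0.02915.
Logarithmic decrement δ = 2πζ/√(1 − ζ²) = 2π × 0.02915/√(1 − 0.000850) = 0.1832.
After n cycles, x_n/x₀ = e^(−nδ), so x_4 = 27.2 × e^(−4 × 0.1832) = 27.2 × 0.4805 = 13.07 mm.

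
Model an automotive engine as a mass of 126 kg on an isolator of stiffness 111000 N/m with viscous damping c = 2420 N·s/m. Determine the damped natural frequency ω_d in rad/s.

28.1 rad/s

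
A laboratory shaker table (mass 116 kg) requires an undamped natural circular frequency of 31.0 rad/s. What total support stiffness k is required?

111000 N/m

k = m·ω_n² = 116 × 31.00² = 116 × 961.0 = 111500 N/m.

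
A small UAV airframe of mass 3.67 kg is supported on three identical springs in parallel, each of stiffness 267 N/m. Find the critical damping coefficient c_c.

108 N·s/m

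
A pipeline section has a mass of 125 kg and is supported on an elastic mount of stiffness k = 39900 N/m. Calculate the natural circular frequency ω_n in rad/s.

17.9 rad/s

ω_n = √(k/m) = √(39900/125) = √319.2 = 17.87 rad/s.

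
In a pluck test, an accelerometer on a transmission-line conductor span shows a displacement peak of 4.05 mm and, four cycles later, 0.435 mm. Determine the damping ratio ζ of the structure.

Logarithmic decrement δ = (1/n)·ln(x₀/x_n) = (1/4)·ln(4.05/0.435) = (1/4)·ln(9.310) = 0.5578.
ζ = δ/√(4π² + δ²) = 0.5578/√(39.48 + 0.311) = 0.5578/6.308 = 0.08843.

0.0884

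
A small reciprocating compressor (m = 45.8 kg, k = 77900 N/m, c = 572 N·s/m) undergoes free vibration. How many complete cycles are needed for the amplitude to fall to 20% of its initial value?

ζ = c/(2√(km)) = 572/(2√(77900 × 45.8)) = 572/3778 = 0.1514.
Logarithmic decrement δ = 2πζ/√(1 − ζ²) = 2π × 0.1514/√(1 − 0.0229) = 0.9625.
x_n/x₀ = e^(−nδ) ≤ 0.2; take ln: n ≥ ln(1/0.2)/δ = 1.609/0.9625 = 1.672.
So 2 complete cycles are required.

2 cycles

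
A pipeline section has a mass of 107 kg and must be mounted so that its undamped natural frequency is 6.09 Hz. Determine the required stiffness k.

157000 N/m

ω_n = 2πf_n = 2π × 6.09 = 38.26 rad/s.
k = m·ω_n² = 107 × 38.26² = 107 × 1464 = 156700 N/m.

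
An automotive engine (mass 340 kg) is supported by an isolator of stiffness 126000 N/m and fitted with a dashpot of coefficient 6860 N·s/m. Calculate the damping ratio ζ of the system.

0.524

ω_n = √(k/m) = √(126000/340) = 19.25 rad/s.
Critical damping c_c = 2√(k·m) = 2√(126000 × 340) = 13090 N·s/m, so ζ = c/c_c = 6860/13090 = 0.5240.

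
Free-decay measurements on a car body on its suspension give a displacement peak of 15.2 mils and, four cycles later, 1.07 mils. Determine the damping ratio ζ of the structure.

0.105

Logarithmic decrement δ = (1/n)·ln(x₀/x_n) = (1/4)·ln(15.2/1.07) = (1/4)·ln(14.21) = 0.6634.
ζ = δ/√(4π² + δ²) = 0.6634/√(39.48 + 0.440) = 0.6634/6.318 = 0.1050.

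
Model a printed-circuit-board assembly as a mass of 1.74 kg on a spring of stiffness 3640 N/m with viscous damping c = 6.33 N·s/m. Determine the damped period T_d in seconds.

ω_n = √(k/m) = √(3640/1.74) = 45.74 rad/s.
Critical damping c_c = 2√(k·m) = 2√(3640 × 1.74) = 159.2 N·s/m, so ζ = c/c_c = 6.33/159.2 = 0.03977.
ω_d = ω_n√(1 − ζ²) = 45.74 × √(1 − 0.00158) = 45.70 rad/s.
T_d = 2π/ω_d = 0.1375 s.

0.137 s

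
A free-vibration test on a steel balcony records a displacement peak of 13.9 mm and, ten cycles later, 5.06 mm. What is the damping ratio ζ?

Logarithmic decrement δ = (1/n)·ln(x₀/x_n) = (1/10)·ln(13.9/5.06) = (1/10)·ln(2.747) = 0.1011.
ζ = δ/√(4π² + δ²) = 0.1011/√(39.48 + 0.0102) = 0.1011/6.284 = 0.01608.

0.0161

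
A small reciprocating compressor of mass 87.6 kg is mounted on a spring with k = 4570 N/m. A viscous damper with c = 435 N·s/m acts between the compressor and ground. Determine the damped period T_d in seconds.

ω_n = √(k/m) = √(4570/87.6) = 7.223 rad/s.
Critical damping c_c = 2√(k·m) = 2√(4570 × 87.6) = 1265 N·s/m, so ζ = c/c_c = 435/1265 = 0.3438.
ω_d = ω_n√(1 − ζ²) = 7.223 × √(1 − 0.118) = 6.783 rad/s.
T_d = 2π/ω_d = 0.9264 s.

0.926 s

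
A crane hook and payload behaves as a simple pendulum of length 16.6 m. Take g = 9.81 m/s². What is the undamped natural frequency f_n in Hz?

For a simple pendulum ω_n = √(g/L) = √(9.81/16.6) = √0.5910 = 0.7687 rad/s.
f_n = ω_n/(2π) = 0.7687/6.283 = 0.1223 Hz.

0.122 Hz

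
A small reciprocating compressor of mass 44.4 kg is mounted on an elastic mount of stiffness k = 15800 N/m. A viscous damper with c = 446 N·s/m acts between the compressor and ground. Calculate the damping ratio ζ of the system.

0.266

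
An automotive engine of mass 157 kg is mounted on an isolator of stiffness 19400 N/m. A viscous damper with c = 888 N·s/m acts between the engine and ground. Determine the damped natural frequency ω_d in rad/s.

10.8 rad/s

ω_n = √(k/m) = √(19400/157) = 11.12 rad/s.
Critical damping c_c = 2√(k·m) = 2√(19400 × 157) = 3490 N·s/m, so ζ = c/c_c = 888/3490 = 0.2544.
ω_d = ω_n√(1 − ζ²) = 11.12 × √(1 − 0.0647) = 10.75 rad/s.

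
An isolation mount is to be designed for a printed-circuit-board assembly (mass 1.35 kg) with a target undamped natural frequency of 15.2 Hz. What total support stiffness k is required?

ω_n = 2πf_n = 2π × 15.2 = 95.50 rad/s.
k = m·ω_n² = 1.35 × 95.50² = 1.35 × 9121 = 12310 N/m.

12300 N/m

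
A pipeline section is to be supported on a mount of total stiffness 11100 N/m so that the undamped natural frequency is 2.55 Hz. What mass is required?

ω_n = 2πf_n = 2π × 2.55 = 16.02 rad/s.
m = k/ω_n² = 11100/16.02² = 11100/256.7 = 43.24 kg.

43.2 kg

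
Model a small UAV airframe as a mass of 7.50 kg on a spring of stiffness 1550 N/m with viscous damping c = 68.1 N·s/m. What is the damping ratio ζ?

0.316

ω_n = √(k/m) = √(1550/7.50) = 14.38 rad/s.
Critical damping c_c = 2√(k·m) = 2√(1550 × 7.50) = 215.6 N·s/m, so ζ = c/c_c = 68.1/215.6 = 0.3158.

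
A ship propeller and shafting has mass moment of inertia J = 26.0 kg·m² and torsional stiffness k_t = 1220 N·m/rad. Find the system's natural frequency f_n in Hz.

ω_n = √(k_t/J) = √(1220/26.0) = √46.92 = 6.850 rad/s.
f_n = ω_n/(2π) = 6.850/6.283 = 1.090 Hz.

1.09 Hz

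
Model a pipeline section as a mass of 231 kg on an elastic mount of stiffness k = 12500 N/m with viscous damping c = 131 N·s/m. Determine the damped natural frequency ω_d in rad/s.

ω_n = √(k/m) = √(12500/231) = 7.356 rad/s.
Critical damping c_c = 2√(k·m) = 2√(12500 × 231) = 3399 N·s/m, so ζ = c/c_c = 131/3399 = 0.03855.
ω_d = ω_n√(1 − ζ²) = 7.356 × √(1 − 0.00149) = 7.351 rad/s.

7.35 rad/s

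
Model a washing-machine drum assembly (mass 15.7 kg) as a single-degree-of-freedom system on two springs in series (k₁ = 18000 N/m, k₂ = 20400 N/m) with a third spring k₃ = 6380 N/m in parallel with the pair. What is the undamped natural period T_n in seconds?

0.197 s

Series pair: k_s = k₁k₂/(k₁+k₂) = (18000)(20400)/(18000 + 20400) = 9562 N/m. In parallel with k₃: k_eq = 9562 + 6380 = 15940 N/m.
ω_n = √(k_eq/m) = √(15940/15.7) = √1015 = 31.87 rad/s.
T_n = 2π/ω_n = 6.283/31.87 = 0.1972 s.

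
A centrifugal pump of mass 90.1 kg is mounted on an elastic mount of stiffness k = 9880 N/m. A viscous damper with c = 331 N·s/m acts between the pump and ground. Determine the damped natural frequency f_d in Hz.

1.64 Hz

ω_n = √(k/m) = √(9880/90.1) = 10.47 rad/s.
Critical damping c_c = 2√(k·m) = 2√(9880 × 90.1) = 1887 N·s/m, so ζ = c/c_c = 331/1887 = 0.1754.
ω_d = ω_n√(1 − ζ²) = 10.47 × √(1 − 0.0308) = 10.31 rad/s.
f_d = ω_d/(2π) = 1.641 Hz.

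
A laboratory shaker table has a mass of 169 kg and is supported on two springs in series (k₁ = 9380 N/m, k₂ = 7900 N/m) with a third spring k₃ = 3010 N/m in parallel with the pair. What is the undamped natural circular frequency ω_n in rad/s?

Series pair: k_s = k₁k₂/(k₁+k₂) = (9380)(7900)/(9380 + 7900) = 4288 N/m. In parallel with k₃: k_eq = 4288 + 3010 = 7298 N/m.
ω_n = √(k_eq/m) = √(7298/169) = √43.19 = 6.572 rad/s.

6.57 rad/s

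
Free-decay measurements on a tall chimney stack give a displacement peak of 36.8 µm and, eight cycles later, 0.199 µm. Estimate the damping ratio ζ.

0.103

Logarithmic decrement δ = (1/n)·ln(x₀/x_n) = (1/8)·ln(36.8/0.199) = (1/8)·ln(184.9) = 0.6525.
ζ = δ/√(4π² + δ²) = 0.6525/√(39.48 + 0.426) = 0.6525/6.317 = 0.1033.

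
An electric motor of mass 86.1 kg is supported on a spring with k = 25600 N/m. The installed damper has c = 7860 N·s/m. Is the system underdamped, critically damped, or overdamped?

c_c = 2√(k·m) = 2969 N·s/m; ζ = c/c_c = 7860/2969 = 2.65.
Since ζ > 1 the system is overdamped.

overdamped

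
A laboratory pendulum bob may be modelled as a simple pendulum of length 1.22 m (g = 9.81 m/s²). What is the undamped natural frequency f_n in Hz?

For a simple pendulum ω_n = √(g/L) = √(9.81/1.22) = √8.041 = 2.836 rad/s.
f_n = ω_n/(2π) = 2.836/6.283 = 0.4513 Hz.

0.451 Hz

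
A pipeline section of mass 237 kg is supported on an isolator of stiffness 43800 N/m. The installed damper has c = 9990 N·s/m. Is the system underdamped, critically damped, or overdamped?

c_c = 2√(k·m) = 6444 N·s/m; ζ = c/c_c = 9990/6444 = 1.55.
Since ζ > 1 the system is overdamped.

overdamped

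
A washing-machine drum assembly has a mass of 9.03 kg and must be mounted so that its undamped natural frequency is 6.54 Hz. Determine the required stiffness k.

15200 N/m

ω_n = 2πf_n = 2π × 6.54 = 41.09 rad/s.
k = m·ω_n² = 9.03 × 41.09² = 9.03 × 1689 = 15250 N/m.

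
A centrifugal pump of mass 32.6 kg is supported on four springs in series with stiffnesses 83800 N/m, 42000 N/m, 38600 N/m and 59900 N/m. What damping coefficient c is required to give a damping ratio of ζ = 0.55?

Series springs: 1/k_eq = 1/83800 + 1/42000 + 1/38600 + 1/59900 = 7.834×10^-5, so k_eq = 12760 N/m.
c_c = 2√(k_eq·m) = 2√(12760 × 32.6) = 1290 N·s/m.
c = ζ·c_c = 0.55 × 1290 = 709.6 N·s/m.

710 N·s/m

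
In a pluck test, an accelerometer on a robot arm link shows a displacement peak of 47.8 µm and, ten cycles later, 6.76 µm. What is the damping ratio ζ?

Logarithmic decrement δ = (1/n)·ln(x₀/x_n) = (1/10)·ln(47.8/6.76) = (1/10)·ln(7.071) = 0.1956.
ζ = δ/√(4π² + δ²) = 0.1956/√(39.48 + 0.0383) = 0.1956/6.286 = 0.03112.

0.0311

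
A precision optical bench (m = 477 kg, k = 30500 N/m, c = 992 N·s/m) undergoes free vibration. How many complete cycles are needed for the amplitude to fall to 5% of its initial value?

ζ = c/(2√(km)) = 992/(2√(30500 × 477)) = 992/7628 = 0.1300.
Logarithmic decrement δ = 2πζ/√(1 − ζ²) = 2π × 0.1300/√(1 − 0.0169) = 0.8241.
x_n/x₀ = e^(−nδ) ≤ 0.05; take ln: n ≥ ln(1/0.05)/δ = 2.996/0.8241 = 3.635.
So 4 complete cycles are required.

4 cycles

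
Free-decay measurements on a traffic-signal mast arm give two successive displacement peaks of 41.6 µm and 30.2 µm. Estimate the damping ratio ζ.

Logarithmic decrement δ = (1/n)·ln(x₀/x_n) = (1/1)·ln(41.6/30.2) = (1/1)·ln(1.377) = 0.3203.
ζ = δ/√(4π² + δ²) = 0.3203/√(39.48 + 0.103) = 0.3203/6.291 = 0.05090.

0.0509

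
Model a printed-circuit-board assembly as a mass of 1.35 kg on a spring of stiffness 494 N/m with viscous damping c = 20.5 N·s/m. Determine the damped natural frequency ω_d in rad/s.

17.6 rad/s

ω_n = √(k/m) = √(494.0/1.35) = 19.13 rad/s.
Critical damping c_c = 2√(k·m) = 2√(494.0 × 1.35) = 51.65 N·s/m, so ζ = c/c_c = 20.5/51.65 = 0.3969.
ω_d = ω_n√(1 − ζ²) = 19.13 × √(1 − 0.158) = 17.56 rad/s.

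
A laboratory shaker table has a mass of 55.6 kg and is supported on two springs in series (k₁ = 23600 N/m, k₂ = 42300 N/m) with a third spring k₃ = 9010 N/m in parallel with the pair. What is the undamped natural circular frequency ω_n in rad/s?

20.8 rad/s

Series pair: k_s = k₁k₂/(k₁+k₂) = (23600)(42300)/(23600 + 42300) = 15150 N/m. In parallel with k₃: k_eq = 15150 + 9010 = 24160 N/m.
ω_n = √(k_eq/m) = √(24160/55.6) = √434.5 = 20.84 rad/s.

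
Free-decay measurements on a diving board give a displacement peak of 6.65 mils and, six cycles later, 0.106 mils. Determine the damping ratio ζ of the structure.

0.109

Logarithmic decrement δ = (1/n)·ln(x₀/x_n) = (1/6)·ln(6.65/0.106) = (1/6)·ln(62.74) = 0.6898.
ζ = δ/√(4π² + δ²) = 0.6898/√(39.48 + 0.476) = 0.6898/6.321 = 0.1091.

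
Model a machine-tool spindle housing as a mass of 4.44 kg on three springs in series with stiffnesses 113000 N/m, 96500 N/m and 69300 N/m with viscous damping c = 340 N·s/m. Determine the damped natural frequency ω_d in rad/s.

Series springs: 1/k_eq = 1/113000 + 1/96500 + 1/69300 = 3.364×10^-5, so k_eq = 29720 N/m.
ω_n = √(k_eq/m) = √(29720/4.44) = 81.82 rad/s.
Critical damping c_c = 2√(k_eq·m) = 2√(29720 × 4.44) = 726.6 N·s/m, so ζ = c/c_c = 340/726.6 = 0.4680.
ω_d = ω_n√(1 − ζ²) = 81.82 × √(1 − 0.219) = 72.31 rad/s.

72.3 rad/s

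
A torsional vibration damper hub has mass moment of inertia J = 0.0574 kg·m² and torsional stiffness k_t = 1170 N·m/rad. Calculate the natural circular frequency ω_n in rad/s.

ω_n = √(k_t/J) = √(1170/0.0574) = √20380 = 142.8 rad/s.

143 rad/s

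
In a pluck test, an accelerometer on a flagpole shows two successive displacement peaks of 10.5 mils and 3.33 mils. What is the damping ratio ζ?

0.180

Logarithmic decrement δ = (1/n)·ln(x₀/x_n) = (1/1)·ln(10.5/3.33) = (1/1)·ln(3.153) = 1.148.
ζ = δ/√(4π² + δ²) = 1.148/√(39.48 + 1.32) = 1.148/6.387 = 0.1798.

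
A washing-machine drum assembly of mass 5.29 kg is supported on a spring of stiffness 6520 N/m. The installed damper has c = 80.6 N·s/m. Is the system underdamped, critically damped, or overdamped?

underdamped

c_c = 2√(k·m) = 371.4 N·s/m; ζ = c/c_c = 80.6/371.4 = 0.217.
Since ζ < 1 the system is underdamped.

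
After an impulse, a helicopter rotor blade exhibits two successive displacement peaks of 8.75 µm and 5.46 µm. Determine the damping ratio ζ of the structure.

0.0748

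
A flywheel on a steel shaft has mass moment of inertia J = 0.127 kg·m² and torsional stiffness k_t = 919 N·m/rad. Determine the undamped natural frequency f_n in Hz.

ω_n = √(k_t/J) = √(919/0.127) = √7236 = 85.07 rad/s.
f_n = ω_n/(2π) = 85.07/6.283 = 13.54 Hz.

13.5 Hz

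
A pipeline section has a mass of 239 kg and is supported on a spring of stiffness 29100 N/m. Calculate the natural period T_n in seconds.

0.569 s

ω_n = √(k/m) = √(29100/239) = √121.8 = 11.03 rad/s.
T_n = 2π/ω_n = 6.283/11.03 = 0.5694 s.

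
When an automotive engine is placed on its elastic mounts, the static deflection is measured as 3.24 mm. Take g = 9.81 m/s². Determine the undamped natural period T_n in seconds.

0.114 s

ω_n = √(g/δ_st) = √(9.81/0.00324) = √3028 = 55.03 rad/s.
T_n = 2π/ω_n = 6.283/55.03 = 0.1142 s.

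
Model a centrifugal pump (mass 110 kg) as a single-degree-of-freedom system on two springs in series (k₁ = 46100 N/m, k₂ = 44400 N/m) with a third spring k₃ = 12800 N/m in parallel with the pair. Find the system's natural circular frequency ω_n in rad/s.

17.9 rad/s

Series pair: k_s = k₁k₂/(k₁+k₂) = (46100)(44400)/(46100 + 44400) = 22620 N/m. In parallel with k₃: k_eq = 22620 + 12800 = 35420 N/m.
ω_n = √(k_eq/m) = √(35420/110) = √322.0 = 17.94 rad/s.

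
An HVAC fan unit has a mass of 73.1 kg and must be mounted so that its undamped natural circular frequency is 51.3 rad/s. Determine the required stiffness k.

192000 N/m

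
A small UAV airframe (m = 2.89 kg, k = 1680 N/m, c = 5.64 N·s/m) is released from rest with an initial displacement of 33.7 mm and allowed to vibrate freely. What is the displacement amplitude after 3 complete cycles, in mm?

15.7 mm

ζ = c/(2√(km)) = 5.64/(2√(1680 × 2.89)) = 5.64/139.4 = 0.04047.
Logarithmic decrement δ = 2πζ/√(1 − ζ²) = 2π × 0.04047/√(1 − 0.00164) = 0.2545.
After n cycles, x_n/x₀ = e^(−nδ), so x_3 = 33.7 × e^(−3 × 0.2545) = 33.7 × 0.4660 = 15.71 mm.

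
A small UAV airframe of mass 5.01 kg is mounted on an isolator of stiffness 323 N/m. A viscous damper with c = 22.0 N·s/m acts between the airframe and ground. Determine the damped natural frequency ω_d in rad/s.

ω_n = √(k/m) = √(323.0/5.01) = 8.029 rad/s.
Critical damping c_c = 2√(k·m) = 2√(323.0 × 5.01) = 80.45 N·s/m, so ζ = c/c_c = 22.0/80.45 = 0.2734.
ω_d = ω_n√(1 − ζ²) = 8.029 × √(1 − 0.0748) = 7.723 rad/s.

7.72 rad/s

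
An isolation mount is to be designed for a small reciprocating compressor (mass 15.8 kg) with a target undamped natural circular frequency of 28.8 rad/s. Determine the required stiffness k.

k = m·ω_n² = 15.8 × 28.80² = 15.8 × 829.4 = 13110 N/m.

13100 N/m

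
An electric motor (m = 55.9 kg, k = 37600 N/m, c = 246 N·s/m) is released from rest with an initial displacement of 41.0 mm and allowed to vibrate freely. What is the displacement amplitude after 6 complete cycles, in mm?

ζ = c/(2√(km)) = 246/(2√(37600 × 55.9)) = 246/2900 = 0.08484.
Logarithmic decrement δ = 2πζ/√(1 − ζ²) = 2π × 0.08484/√(1 − 0.00720) = 0.5350.
After n cycles, x_n/x₀ = e^(−nδ), so x_6 = 41.0 × e^(−6 × 0.5350) = 41.0 × 0.04036 = 1.655 mm.

1.65 mm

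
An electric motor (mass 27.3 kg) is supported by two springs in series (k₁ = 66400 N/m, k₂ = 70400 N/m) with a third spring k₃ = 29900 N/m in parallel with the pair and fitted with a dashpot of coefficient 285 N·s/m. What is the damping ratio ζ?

Series pair: k_s = k₁k₂/(k₁+k₂) = (66400)(70400)/(66400 + 70400) = 34170 N/m. In parallel with k₃: k_eq = 34170 + 29900 = 64070 N/m.
ω_n = √(k_eq/m) = √(64070/27.3) = 48.44 rad/s.
Critical damping c_c = 2√(k_eq·m) = 2√(64070 × 27.3) = 2645 N·s/m, so ζ = c/c_c = 285/2645 = 0.1077.

0.108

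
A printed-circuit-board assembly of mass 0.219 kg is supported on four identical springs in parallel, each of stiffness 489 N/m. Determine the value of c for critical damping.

41.4 N·s/m

Parallel springs add: k_eq = 4 × 489 = 1956 N/m.
c_c = 2√(k_eq·m) = 2√(1956 × 0.219) = 2 × 20.70 = 41.39 N·s/m.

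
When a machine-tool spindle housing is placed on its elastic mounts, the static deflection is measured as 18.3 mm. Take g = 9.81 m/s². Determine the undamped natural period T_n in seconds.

ω_n = √(g/δ_st) = √(9.81/0.0183) = √536.1 = 23.15 rad/s.
T_n = 2π/ω_n = 6.283/23.15 = 0.2714 s.

0.271 s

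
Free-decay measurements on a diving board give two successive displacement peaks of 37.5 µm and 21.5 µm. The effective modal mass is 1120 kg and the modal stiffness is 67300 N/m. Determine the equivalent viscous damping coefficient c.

Logarithmic decrement δ = (1/n)·ln(x₀/x_n) = (1/1)·ln(37.5/21.5) = (1/1)·ln(1.744) = 0.5563.
ζ = δ/√(4π² + δ²) = 0.5563/√(39.48 + 0.309) = 0.5563/6.308 = 0.08819.
c = ζ · 2√(km) = 0.08819 × 2√(67300 × 1120) = 0.08819 × 17360 = 1531 N·s/m.

1530 N·s/m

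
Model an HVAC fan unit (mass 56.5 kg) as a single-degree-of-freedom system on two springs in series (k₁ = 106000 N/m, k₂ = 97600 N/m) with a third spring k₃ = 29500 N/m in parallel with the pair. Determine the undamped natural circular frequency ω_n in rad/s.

37.7 rad/s

Series pair: k_s = k₁k₂/(k₁+k₂) = (106000)(97600)/(106000 + 97600) = 50810 N/m. In parallel with k₃: k_eq = 50810 + 29500 = 80310 N/m.
ω_n = √(k_eq/m) = √(80310/56.5) = √1421 = 37.70 rad/s.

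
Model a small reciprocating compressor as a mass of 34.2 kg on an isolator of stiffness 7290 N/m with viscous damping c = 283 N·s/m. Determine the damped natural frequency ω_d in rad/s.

14.0 rad/s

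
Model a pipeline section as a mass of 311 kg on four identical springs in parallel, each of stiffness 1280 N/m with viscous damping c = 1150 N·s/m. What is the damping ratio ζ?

0.456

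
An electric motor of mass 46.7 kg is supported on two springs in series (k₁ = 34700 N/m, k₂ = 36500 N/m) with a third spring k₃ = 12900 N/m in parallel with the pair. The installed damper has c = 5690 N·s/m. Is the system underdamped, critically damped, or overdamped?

Series pair: k_s = k₁k₂/(k₁+k₂) = (34700)(36500)/(34700 + 36500) = 17790 N/m. In parallel with k₃: k_eq = 17790 + 12900 = 30690 N/m.
c_c = 2√(k_eq·m) = 2394 N·s/m; ζ = c/c_c = 5690/2394 = 2.38.
Since ζ > 1 the system is overdamped.

overdamped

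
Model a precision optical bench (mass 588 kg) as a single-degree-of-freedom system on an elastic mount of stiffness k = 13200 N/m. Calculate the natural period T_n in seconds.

1.33 s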